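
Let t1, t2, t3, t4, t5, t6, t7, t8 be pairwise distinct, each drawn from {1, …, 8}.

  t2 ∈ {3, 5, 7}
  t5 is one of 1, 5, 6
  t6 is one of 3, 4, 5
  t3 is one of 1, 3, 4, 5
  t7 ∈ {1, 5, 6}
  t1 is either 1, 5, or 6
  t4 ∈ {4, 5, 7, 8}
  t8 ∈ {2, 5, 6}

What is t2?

The 8 variables draw from only 8 values {1, 2, 3, 4, 5, 6, 7, 8}, so each is used; only t8 can be 2, hence t8 = 2.
Among the 7 still-open variables, 8 fits only t4 (and all 7 values in {1, 3, 4, 5, 6, 7, 8} must be used), so t4 = 8.
Among the 6 still-open variables, 7 fits only t2 (and all 6 values in {1, 3, 4, 5, 6, 7} must be used), so t2 = 7.

7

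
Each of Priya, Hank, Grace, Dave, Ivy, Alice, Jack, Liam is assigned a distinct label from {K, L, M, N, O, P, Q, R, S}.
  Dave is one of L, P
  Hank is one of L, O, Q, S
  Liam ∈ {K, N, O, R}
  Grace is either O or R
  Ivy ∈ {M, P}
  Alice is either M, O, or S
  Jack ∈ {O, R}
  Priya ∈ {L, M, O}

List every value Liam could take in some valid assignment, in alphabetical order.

The 2 variables Grace and Jack are confined to {O, R}, which locks those values in; drop them from Priya, Hank, Alice, Liam.
Priya, Dave, Ivy share exactly the 3 values {L, M, P}; by pigeonhole those values go to them, so strike L, M, P from Hank, Alice.
That leaves Alice = S. Strike S from Hank.
That leaves Hank = Q.
No further eliminations apply; Liam can still be any of K, N.

K, N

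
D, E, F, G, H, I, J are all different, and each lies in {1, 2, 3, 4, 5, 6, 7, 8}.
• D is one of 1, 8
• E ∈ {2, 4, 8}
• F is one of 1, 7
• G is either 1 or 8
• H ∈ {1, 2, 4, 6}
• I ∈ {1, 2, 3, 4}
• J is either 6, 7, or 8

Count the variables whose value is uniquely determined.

3

The 7 variables together cover exactly {1, 2, 3, 4, 6, 7, 8} — 7 values for 7 variables — and 3 appears only in I's list, so I = 3.
D and G share exactly the 2 values {1, 8}; by pigeonhole those values go to them, so strike 1, 8 from E, F, H, J.
That leaves F = 7. Eliminate 7 elsewhere: J.
J has just one choice, so J = 6. Eliminate 6 elsewhere: H.
Determined: F=7, I=3, J=6. The other variables each still have more than one consistent value. That makes 3.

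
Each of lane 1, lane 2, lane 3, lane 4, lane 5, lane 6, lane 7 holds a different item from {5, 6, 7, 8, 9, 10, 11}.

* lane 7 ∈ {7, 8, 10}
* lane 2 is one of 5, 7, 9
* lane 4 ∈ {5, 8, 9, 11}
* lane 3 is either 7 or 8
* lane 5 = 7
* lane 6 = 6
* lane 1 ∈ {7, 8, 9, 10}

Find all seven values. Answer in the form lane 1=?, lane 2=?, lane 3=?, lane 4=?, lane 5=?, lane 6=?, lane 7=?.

lane 1=9, lane 2=5, lane 3=8, lane 4=11, lane 5=7, lane 6=6, lane 7=10

lane 5's domain is down to {7}, so lane 5 = 7. Remove 7 from lane 1, lane 2, lane 3, lane 7.
lane 6 has just one choice, so lane 6 = 6.
lane 3's domain is down to {8}, so lane 3 = 8. Strike 8 from lane 1, lane 4, lane 7.
That leaves lane 7 = 10. Remove 10 from lane 1.
lane 1 has just one choice, so lane 1 = 9. Strike 9 from lane 2, lane 4.
lane 2 has just one choice, so lane 2 = 5. Eliminate 5 elsewhere: lane 4.
lane 4 must be 11 (only option left).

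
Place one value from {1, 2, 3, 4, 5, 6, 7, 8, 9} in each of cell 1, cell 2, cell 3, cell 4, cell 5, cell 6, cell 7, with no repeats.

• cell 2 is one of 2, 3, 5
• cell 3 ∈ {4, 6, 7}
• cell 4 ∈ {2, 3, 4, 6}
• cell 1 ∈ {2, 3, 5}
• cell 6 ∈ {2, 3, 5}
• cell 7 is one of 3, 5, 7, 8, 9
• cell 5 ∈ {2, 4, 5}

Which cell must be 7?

cell 3

cell 1, cell 2, cell 6 between them cover only {2, 3, 5} — a naked triple. Remove those values from cell 4, cell 5, cell 7.
cell 5 has just one choice, so cell 5 = 4. Eliminate 4 elsewhere: cell 3, cell 4.
cell 4 must be 6 (only option left). So cell 3 can't be 6.
So 7 goes to cell 3.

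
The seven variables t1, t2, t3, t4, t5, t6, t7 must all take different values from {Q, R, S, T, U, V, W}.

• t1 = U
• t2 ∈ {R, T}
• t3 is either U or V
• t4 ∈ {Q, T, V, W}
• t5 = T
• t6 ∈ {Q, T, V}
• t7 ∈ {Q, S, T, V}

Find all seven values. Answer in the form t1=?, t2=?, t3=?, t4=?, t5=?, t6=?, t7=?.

t1 must be U (only option left). Strike U from t3.
t3's domain is down to {V}, so t3 = V. Strike V from t4, t6, t7.
t5 has just one choice, so t5 = T. So t2, t4, t6, t7 can't be T.
t6 must be Q (only option left). So t4, t7 can't be Q.
t7 has just one choice, so t7 = S.
t2's domain is down to {R}, so t2 = R.
t4 has just one choice, so t4 = W.

t1=U, t2=R, t3=V, t4=W, t5=T, t6=Q, t7=S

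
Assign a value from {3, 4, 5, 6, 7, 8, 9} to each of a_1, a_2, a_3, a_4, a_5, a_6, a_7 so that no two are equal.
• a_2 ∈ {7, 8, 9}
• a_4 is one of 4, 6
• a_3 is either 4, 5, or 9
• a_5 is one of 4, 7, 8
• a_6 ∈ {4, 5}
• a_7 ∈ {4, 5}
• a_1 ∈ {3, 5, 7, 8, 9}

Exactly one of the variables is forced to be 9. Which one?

The 7 variables together cover exactly {3, 4, 5, 6, 7, 8, 9} — 7 values for 7 variables — and 3 appears only in a_1's list, so a_1 = 3.
The 6 still-open variables draw from only 6 values {4, 5, 6, 7, 8, 9}, so each is used; only a_4 can be 6, hence a_4 = 6.
The 2 variables a_6 and a_7 are confined to {4, 5}, which locks those values in; drop them from a_3, a_5.
So 9 goes to a_3.

a_3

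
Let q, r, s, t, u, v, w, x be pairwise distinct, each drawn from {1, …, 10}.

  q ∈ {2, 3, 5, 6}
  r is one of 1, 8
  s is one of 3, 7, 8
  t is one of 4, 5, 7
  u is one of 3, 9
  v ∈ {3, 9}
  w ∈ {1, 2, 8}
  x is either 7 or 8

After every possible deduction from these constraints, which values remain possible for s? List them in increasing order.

u and v share exactly the 2 values {3, 9}; by pigeonhole those values go to them, so strike 3, 9 from q, s.
The 2 variables s and x are confined to {7, 8}, which locks those values in; drop them from r, t, w.
r's domain is down to {1}, so r = 1. So w can't be 1.
w's domain is down to {2}, so w = 2. So q can't be 2.
No further eliminations apply; s can still be any of 7, 8.

7, 8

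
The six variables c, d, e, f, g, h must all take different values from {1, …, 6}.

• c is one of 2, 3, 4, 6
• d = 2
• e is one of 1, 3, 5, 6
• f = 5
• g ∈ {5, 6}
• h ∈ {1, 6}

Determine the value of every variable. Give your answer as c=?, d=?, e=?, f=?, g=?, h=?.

c=4, d=2, e=3, f=5, g=6, h=1

d has just one choice, so d = 2. Remove 2 from c.
f's domain is down to {5}, so f = 5. Remove 5 from e, g.
g has just one choice, so g = 6. Remove 6 from c, e, h.
h has just one choice, so h = 1. Eliminate 1 elsewhere: e.
That leaves e = 3. So c can't be 3.
c must be 4 (only option left).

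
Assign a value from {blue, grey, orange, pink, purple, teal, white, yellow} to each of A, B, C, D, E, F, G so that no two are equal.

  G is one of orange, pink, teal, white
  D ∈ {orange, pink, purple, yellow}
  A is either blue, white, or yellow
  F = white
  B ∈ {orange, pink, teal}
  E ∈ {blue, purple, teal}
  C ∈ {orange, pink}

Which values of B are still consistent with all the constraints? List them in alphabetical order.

orange, pink, teal

F must be white (only option left). Eliminate white elsewhere: A, G.
B, C, G between them cover only {orange, pink, teal} — a naked triple. Remove those values from D, E.
No further eliminations apply; B can still be any of orange, pink, teal.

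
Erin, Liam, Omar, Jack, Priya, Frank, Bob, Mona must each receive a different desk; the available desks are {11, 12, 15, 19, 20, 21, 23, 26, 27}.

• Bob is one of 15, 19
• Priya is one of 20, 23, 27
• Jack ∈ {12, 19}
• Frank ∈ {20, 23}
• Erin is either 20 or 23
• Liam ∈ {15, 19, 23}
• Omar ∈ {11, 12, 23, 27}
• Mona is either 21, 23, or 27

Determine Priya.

27

Among the 8 variables, 11 fits only Omar (and all 8 values in {11, 12, 15, 19, 20, 21, 23, 27} must be used), so Omar = 11.
The 7 still-open variables together cover exactly {12, 15, 19, 20, 21, 23, 27} — 7 values for 7 variables — and 12 appears only in Jack's list, so Jack = 12.
The 6 still-open variables draw from only 6 values {15, 19, 20, 21, 23, 27}, so each is used; only Mona can be 21, hence Mona = 21.
Among the 5 still-open variables, 27 fits only Priya (and all 5 values in {15, 19, 20, 23, 27} must be used), so Priya = 27.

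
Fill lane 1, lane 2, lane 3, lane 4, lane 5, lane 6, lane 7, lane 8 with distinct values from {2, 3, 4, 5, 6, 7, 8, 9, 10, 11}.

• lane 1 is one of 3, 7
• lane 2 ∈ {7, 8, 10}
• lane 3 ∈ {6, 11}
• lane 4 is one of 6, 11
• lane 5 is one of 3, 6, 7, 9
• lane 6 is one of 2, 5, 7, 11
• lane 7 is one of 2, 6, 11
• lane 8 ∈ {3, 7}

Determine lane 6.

5

lane 1 and lane 8 between them cover only {3, 7} — a naked pair. Remove those values from lane 2, lane 5, lane 6.
The 2 variables lane 3 and lane 4 are confined to {6, 11}, which locks those values in; drop them from lane 5, lane 6, lane 7.
lane 5 must be 9 (only option left).
That leaves lane 7 = 2. So lane 6 can't be 2.
So lane 6 = 5.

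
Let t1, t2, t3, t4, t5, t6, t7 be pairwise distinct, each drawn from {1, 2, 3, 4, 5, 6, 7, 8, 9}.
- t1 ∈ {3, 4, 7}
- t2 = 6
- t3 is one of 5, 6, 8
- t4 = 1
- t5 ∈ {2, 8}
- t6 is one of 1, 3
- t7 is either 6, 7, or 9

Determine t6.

3

t2 has just one choice, so t2 = 6. Strike 6 from t3, t7.
t4 must be 1 (only option left). Strike 1 from t6.
So t6 = 3.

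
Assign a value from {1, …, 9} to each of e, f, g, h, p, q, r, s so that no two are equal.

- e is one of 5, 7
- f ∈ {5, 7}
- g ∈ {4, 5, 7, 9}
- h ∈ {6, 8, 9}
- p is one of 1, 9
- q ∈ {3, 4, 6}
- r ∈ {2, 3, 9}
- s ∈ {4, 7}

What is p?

1

e and f share exactly the 2 values {5, 7}; by pigeonhole those values go to them, so strike 5, 7 from g, s.
That leaves s = 4. Strike 4 from g, q.
That leaves g = 9. Strike 9 from h, p, r.
So p = 1.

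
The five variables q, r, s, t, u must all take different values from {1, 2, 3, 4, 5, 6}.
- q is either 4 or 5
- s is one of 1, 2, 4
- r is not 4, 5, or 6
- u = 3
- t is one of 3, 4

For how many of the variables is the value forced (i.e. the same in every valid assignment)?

u has just one choice, so u = 3. So r, t can't be 3.
t must be 4 (only option left). So q, s can't be 4.
q has just one choice, so q = 5.
Determined: q=5, t=4, u=3. The other variables each still have more than one consistent value. That makes 3.

3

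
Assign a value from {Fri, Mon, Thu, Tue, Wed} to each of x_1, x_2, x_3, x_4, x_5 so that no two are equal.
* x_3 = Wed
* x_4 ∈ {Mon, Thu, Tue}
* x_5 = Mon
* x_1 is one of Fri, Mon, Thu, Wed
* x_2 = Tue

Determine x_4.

x_2 has just one choice, so x_2 = Tue. So x_4 can't be Tue.
x_3's domain is down to {Wed}, so x_3 = Wed. Remove Wed from x_1.
That leaves x_5 = Mon. Eliminate Mon elsewhere: x_1, x_4.
So x_4 = Thu.

Thu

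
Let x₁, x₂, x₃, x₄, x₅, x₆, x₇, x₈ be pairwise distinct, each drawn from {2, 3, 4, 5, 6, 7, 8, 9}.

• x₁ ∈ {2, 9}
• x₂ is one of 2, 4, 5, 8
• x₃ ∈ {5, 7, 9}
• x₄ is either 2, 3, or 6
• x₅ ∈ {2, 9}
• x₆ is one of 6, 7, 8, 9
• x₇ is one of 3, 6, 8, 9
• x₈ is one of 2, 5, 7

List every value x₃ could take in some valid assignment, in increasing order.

5, 7

Among the 8 variables, 4 fits only x₂ (and all 8 values in {2, 3, 4, 5, 6, 7, 8, 9} must be used), so x₂ = 4.
The 2 variables x₁ and x₅ are confined to {2, 9}, which locks those values in; drop them from x₃, x₄, x₆, x₇, x₈.
x₃ and x₈ between them cover only {5, 7} — a naked pair. Remove those values from x₆.
No further eliminations apply; x₃ can still be any of 5, 7.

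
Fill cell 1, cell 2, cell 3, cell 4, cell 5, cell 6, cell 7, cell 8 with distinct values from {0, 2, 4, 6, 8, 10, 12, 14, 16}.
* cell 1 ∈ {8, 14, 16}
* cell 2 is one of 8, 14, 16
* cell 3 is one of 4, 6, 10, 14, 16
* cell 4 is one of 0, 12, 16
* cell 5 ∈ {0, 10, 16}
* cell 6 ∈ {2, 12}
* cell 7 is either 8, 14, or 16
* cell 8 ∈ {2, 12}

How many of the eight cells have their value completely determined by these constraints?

2

cell 6 and cell 8 between them cover only {2, 12} — a naked pair. Remove those values from cell 4.
cell 1, cell 2, cell 7 share exactly the 3 values {8, 14, 16}; by pigeonhole those values go to them, so strike 8, 14, 16 from cell 3, cell 4, cell 5.
cell 4 has just one choice, so cell 4 = 0. Eliminate 0 elsewhere: cell 5.
cell 5 must be 10 (only option left). So cell 3 can't be 10.
Determined: cell 4=0, cell 5=10. The other cells each still have more than one consistent value. That makes 2.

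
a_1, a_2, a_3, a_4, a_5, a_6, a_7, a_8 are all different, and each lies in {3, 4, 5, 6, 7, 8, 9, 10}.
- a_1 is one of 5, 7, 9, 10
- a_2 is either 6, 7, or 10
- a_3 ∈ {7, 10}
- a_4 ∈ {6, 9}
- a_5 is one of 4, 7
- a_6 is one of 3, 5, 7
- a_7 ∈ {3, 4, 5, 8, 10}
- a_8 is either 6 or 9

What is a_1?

Among the 8 variables, 8 fits only a_7 (and all 8 values in {3, 4, 5, 6, 7, 8, 9, 10} must be used), so a_7 = 8.
Among the 7 still-open variables, 3 fits only a_6 (and all 7 values in {3, 4, 5, 6, 7, 9, 10} must be used), so a_6 = 3.
The 6 still-open variables draw from only 6 values {4, 5, 6, 7, 9, 10}, so each is used; only a_5 can be 4, hence a_5 = 4.
The 5 still-open variables draw from only 5 values {5, 6, 7, 9, 10}, so each is used; only a_1 can be 5, hence a_1 = 5.

5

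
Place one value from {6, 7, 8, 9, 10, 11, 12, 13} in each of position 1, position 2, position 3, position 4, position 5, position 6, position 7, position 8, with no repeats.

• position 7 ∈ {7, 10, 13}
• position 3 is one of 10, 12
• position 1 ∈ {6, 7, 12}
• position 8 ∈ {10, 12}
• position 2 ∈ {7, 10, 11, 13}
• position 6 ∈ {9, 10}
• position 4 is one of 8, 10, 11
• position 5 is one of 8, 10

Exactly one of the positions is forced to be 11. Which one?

Among the 8 variables, 6 fits only position 1 (and all 8 values in {6, 7, 8, 9, 10, 11, 12, 13} must be used), so position 1 = 6.
The 7 still-open variables draw from only 7 values {7, 8, 9, 10, 11, 12, 13}, so each is used; only position 6 can be 9, hence position 6 = 9.
position 3 and position 8 share exactly the 2 values {10, 12}; by pigeonhole those values go to them, so strike 10, 12 from position 2, position 4, position 5, position 7.
position 5's domain is down to {8}, so position 5 = 8. Remove 8 from position 4.
So 11 goes to position 4.

position 4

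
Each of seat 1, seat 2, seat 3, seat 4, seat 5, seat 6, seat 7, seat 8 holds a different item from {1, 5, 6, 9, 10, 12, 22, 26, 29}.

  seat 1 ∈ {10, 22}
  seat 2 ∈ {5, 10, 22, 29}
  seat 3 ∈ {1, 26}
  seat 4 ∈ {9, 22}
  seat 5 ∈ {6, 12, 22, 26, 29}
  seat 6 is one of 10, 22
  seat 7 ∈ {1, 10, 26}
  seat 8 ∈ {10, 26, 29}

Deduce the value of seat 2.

The 2 variables seat 1 and seat 6 are confined to {10, 22}, which locks those values in; drop them from seat 2, seat 4, seat 5, seat 7, seat 8.
seat 4 has just one choice, so seat 4 = 9.
seat 3 and seat 7 share exactly the 2 values {1, 26}; by pigeonhole those values go to them, so strike 1, 26 from seat 5, seat 8.
seat 8 must be 29 (only option left). Strike 29 from seat 2, seat 5.
So seat 2 = 5.

5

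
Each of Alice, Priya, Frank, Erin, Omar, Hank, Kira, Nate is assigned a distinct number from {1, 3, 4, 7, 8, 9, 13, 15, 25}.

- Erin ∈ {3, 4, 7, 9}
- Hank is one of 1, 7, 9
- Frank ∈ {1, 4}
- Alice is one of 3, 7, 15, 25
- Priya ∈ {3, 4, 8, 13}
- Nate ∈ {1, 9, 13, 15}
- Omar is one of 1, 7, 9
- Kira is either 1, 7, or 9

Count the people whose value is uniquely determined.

2

Omar, Hank, Kira share exactly the 3 values {1, 7, 9}; by pigeonhole those values go to them, so strike 1, 7, 9 from Alice, Frank, Erin, Nate.
That leaves Frank = 4. So Priya, Erin can't be 4.
That leaves Erin = 3. So Alice, Priya can't be 3.
Determined: Frank=4, Erin=3. The other people each still have more than one consistent value. That makes 2.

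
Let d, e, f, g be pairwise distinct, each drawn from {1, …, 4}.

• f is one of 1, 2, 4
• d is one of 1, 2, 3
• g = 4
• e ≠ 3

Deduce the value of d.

g's domain is down to {4}, so g = 4. Strike 4 from e, f.
The 3 still-open variables together cover exactly {1, 2, 3} — 3 values for 3 variables — and 3 appears only in d's list, so d = 3.

3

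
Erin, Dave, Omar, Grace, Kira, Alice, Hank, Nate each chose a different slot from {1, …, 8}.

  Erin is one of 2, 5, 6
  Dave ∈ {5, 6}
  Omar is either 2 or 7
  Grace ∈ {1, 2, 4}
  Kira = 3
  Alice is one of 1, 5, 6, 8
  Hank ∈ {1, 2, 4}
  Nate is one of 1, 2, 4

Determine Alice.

Kira has just one choice, so Kira = 3.
The 7 still-open variables together cover exactly {1, 2, 4, 5, 6, 7, 8} — 7 values for 7 variables — and 7 appears only in Omar's list, so Omar = 7.
The 6 still-open variables together cover exactly {1, 2, 4, 5, 6, 8} — 6 values for 6 variables — and 8 appears only in Alice's list, so Alice = 8.

8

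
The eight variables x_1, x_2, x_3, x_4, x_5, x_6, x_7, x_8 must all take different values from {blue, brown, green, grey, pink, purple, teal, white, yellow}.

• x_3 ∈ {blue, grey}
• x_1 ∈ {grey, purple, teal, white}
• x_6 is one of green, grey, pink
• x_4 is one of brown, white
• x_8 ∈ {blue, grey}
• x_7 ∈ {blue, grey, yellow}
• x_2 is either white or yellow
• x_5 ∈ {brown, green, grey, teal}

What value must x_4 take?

The 2 variables x_3 and x_8 are confined to {blue, grey}, which locks those values in; drop them from x_1, x_5, x_6, x_7.
x_7's domain is down to {yellow}, so x_7 = yellow. So x_2 can't be yellow.
That leaves x_2 = white. So x_1, x_4 can't be white.
So x_4 = brown.

brown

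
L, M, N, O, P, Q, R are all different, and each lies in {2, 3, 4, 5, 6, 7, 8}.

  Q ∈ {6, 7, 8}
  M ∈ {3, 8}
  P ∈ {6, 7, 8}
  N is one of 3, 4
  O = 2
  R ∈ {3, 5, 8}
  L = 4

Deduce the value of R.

5

L's domain is down to {4}, so L = 4. Remove 4 from N.
N has just one choice, so N = 3. Strike 3 from M, R.
That leaves O = 2.
M's domain is down to {8}, so M = 8. Remove 8 from P, Q, R.
So R = 5.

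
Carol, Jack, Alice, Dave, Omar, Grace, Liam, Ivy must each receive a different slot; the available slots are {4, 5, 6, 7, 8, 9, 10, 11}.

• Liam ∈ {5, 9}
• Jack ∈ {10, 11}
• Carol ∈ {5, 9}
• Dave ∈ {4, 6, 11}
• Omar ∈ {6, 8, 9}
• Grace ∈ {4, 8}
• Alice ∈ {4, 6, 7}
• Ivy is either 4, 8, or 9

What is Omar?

Among the 8 variables, 7 fits only Alice (and all 8 values in {4, 5, 6, 7, 8, 9, 10, 11} must be used), so Alice = 7.
Among the 7 still-open variables, 10 fits only Jack (and all 7 values in {4, 5, 6, 8, 9, 10, 11} must be used), so Jack = 10.
The 6 still-open variables draw from only 6 values {4, 5, 6, 8, 9, 11}, so each is used; only Dave can be 11, hence Dave = 11.
The 5 still-open variables together cover exactly {4, 5, 6, 8, 9} — 5 values for 5 variables — and 6 appears only in Omar's list, so Omar = 6.

6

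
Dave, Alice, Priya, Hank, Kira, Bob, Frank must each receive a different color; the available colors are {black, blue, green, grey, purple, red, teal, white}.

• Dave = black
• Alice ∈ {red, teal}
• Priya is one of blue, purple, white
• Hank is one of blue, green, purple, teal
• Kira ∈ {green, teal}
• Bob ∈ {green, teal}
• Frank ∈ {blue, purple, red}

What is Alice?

red

Dave's domain is down to {black}, so Dave = black.
Among the 6 still-open variables, white fits only Priya (and all 6 values in {blue, green, purple, red, teal, white} must be used), so Priya = white.
Kira and Bob share exactly the 2 values {green, teal}; by pigeonhole those values go to them, so strike green, teal from Alice, Hank.
So Alice = red.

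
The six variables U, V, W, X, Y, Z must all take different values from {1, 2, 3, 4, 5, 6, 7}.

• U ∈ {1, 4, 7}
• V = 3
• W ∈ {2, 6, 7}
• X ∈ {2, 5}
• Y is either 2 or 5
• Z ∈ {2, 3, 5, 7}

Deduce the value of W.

6

V must be 3 (only option left). Remove 3 from Z.
X and Y share exactly the 2 values {2, 5}; by pigeonhole those values go to them, so strike 2, 5 from W, Z.
Z must be 7 (only option left). Strike 7 from U, W.
So W = 6.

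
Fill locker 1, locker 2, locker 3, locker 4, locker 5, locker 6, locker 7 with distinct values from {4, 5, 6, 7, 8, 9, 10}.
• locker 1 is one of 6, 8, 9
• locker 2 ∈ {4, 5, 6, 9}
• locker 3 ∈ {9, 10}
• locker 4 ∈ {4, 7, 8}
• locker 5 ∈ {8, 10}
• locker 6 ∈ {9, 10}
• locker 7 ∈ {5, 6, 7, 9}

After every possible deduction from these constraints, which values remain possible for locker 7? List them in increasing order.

5, 7

The 2 variables locker 3 and locker 6 are confined to {9, 10}, which locks those values in; drop them from locker 1, locker 2, locker 5, locker 7.
locker 5 must be 8 (only option left). Strike 8 from locker 1, locker 4.
locker 1's domain is down to {6}, so locker 1 = 6. So locker 2, locker 7 can't be 6.
No further eliminations apply; locker 7 can still be any of 5, 7.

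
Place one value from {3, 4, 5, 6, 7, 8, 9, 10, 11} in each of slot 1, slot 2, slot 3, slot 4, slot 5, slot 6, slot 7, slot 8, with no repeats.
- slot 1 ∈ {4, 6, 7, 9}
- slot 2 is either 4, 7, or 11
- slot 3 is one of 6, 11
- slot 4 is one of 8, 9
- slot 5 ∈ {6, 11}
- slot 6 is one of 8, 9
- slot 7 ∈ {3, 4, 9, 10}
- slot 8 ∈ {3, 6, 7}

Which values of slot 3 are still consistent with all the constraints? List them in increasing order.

6, 11

The 8 variables draw from only 8 values {3, 4, 6, 7, 8, 9, 10, 11}, so each is used; only slot 7 can be 10, hence slot 7 = 10.
The 7 still-open variables together cover exactly {3, 4, 6, 7, 8, 9, 11} — 7 values for 7 variables — and 3 appears only in slot 8's list, so slot 8 = 3.
slot 3 and slot 5 between them cover only {6, 11} — a naked pair. Remove those values from slot 1, slot 2.
slot 4 and slot 6 share exactly the 2 values {8, 9}; by pigeonhole those values go to them, so strike 8, 9 from slot 1.
No further eliminations apply; slot 3 can still be any of 6, 11.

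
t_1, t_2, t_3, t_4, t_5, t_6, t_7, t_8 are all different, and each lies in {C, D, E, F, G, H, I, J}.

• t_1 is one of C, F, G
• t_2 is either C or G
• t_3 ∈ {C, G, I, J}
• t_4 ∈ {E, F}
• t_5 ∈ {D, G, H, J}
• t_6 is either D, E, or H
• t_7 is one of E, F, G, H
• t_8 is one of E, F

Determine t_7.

H

The 8 variables together cover exactly {C, D, E, F, G, H, I, J} — 8 values for 8 variables — and I appears only in t_3's list, so t_3 = I.
Among the 7 still-open variables, J fits only t_5 (and all 7 values in {C, D, E, F, G, H, J} must be used), so t_5 = J.
The 6 still-open variables together cover exactly {C, D, E, F, G, H} — 6 values for 6 variables — and D appears only in t_6's list, so t_6 = D.
The 5 still-open variables together cover exactly {C, E, F, G, H} — 5 values for 5 variables — and H appears only in t_7's list, so t_7 = H.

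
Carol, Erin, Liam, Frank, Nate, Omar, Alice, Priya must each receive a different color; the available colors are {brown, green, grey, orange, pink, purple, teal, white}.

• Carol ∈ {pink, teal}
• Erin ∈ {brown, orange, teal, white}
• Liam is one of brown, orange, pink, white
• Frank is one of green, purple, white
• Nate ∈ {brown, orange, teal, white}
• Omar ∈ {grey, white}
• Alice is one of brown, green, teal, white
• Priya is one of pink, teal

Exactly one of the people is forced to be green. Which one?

Alice

The 8 variables draw from only 8 values {brown, green, grey, orange, pink, purple, teal, white}, so each is used; only Omar can be grey, hence Omar = grey.
The 7 still-open variables together cover exactly {brown, green, orange, pink, purple, teal, white} — 7 values for 7 variables — and purple appears only in Frank's list, so Frank = purple.
The 6 still-open variables draw from only 6 values {brown, green, orange, pink, teal, white}, so each is used; only Alice can be green, hence Alice = green.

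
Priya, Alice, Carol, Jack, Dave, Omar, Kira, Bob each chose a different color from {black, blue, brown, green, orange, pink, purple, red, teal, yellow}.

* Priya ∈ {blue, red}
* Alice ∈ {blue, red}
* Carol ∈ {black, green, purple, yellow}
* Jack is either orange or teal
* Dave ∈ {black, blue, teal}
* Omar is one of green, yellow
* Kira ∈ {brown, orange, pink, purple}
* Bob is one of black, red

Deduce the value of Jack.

orange

Priya and Alice share exactly the 2 values {blue, red}; by pigeonhole those values go to them, so strike blue, red from Dave, Bob.
Bob has just one choice, so Bob = black. Strike black from Carol, Dave.
Dave has just one choice, so Dave = teal. Remove teal from Jack.
So Jack = orange.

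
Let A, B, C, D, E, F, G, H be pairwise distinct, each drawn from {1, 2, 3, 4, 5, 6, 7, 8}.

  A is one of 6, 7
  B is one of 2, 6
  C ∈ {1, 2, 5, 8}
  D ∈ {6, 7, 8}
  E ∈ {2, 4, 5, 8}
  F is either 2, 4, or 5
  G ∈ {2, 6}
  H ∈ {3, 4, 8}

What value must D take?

8

Among the 8 variables, 1 fits only C (and all 8 values in {1, 2, 3, 4, 5, 6, 7, 8} must be used), so C = 1.
The 7 still-open variables draw from only 7 values {2, 3, 4, 5, 6, 7, 8}, so each is used; only H can be 3, hence H = 3.
B and G between them cover only {2, 6} — a naked pair. Remove those values from A, D, E, F.
That leaves A = 7. Remove 7 from D.
So D = 8.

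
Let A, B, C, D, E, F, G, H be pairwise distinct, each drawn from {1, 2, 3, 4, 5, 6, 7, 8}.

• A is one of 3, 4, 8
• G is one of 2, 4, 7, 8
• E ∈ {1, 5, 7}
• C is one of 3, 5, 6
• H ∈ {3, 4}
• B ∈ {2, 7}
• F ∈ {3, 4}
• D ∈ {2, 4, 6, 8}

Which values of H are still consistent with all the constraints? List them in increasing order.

3, 4

The 8 variables together cover exactly {1, 2, 3, 4, 5, 6, 7, 8} — 8 values for 8 variables — and 1 appears only in E's list, so E = 1.
The 7 still-open variables together cover exactly {2, 3, 4, 5, 6, 7, 8} — 7 values for 7 variables — and 5 appears only in C's list, so C = 5.
The 6 still-open variables draw from only 6 values {2, 3, 4, 6, 7, 8}, so each is used; only D can be 6, hence D = 6.
The 2 variables F and H are confined to {3, 4}, which locks those values in; drop them from A, G.
A's domain is down to {8}, so A = 8. Remove 8 from G.
No further eliminations apply; H can still be any of 3, 4.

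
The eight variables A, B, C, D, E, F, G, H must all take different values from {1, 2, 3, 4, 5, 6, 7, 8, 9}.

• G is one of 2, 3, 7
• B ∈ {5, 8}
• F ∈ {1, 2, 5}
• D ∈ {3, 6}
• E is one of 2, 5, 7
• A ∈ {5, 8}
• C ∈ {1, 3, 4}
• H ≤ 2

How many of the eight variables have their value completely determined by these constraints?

The 8 variables draw from only 8 values {1, 2, 3, 4, 5, 6, 7, 8}, so each is used; only C can be 4, hence C = 4.
Among the 7 still-open variables, 6 fits only D (and all 7 values in {1, 2, 3, 5, 6, 7, 8} must be used), so D = 6.
Among the 6 still-open variables, 3 fits only G (and all 6 values in {1, 2, 3, 5, 7, 8} must be used), so G = 3.
The 5 still-open variables together cover exactly {1, 2, 5, 7, 8} — 5 values for 5 variables — and 7 appears only in E's list, so E = 7.
A and B share exactly the 2 values {5, 8}; by pigeonhole those values go to them, so strike 5, 8 from F.
Determined: C=4, D=6, E=7, G=3. The other variables each still have more than one consistent value. That makes 4.

4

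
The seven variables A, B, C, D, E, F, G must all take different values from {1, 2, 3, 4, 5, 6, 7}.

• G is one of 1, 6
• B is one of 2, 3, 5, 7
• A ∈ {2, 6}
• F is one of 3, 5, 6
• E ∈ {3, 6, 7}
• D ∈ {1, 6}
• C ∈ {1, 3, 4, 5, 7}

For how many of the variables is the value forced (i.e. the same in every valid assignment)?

2

Among the 7 variables, 4 fits only C (and all 7 values in {1, 2, 3, 4, 5, 6, 7} must be used), so C = 4.
D and G share exactly the 2 values {1, 6}; by pigeonhole those values go to them, so strike 1, 6 from A, E, F.
That leaves A = 2. Strike 2 from B.
Determined: A=2, C=4. The other variables each still have more than one consistent value. That makes 2.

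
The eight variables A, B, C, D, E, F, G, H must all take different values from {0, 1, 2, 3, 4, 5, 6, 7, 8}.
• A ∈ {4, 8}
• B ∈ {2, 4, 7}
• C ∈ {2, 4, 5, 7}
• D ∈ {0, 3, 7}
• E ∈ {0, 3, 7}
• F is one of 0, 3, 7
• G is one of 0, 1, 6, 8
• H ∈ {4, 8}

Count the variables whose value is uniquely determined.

2

The 2 variables A and H are confined to {4, 8}, which locks those values in; drop them from B, C, G.
D, E, F between them cover only {0, 3, 7} — a naked triple. Remove those values from B, C, G.
B has just one choice, so B = 2. So C can't be 2.
C must be 5 (only option left).
Determined: B=2, C=5. The other variables each still have more than one consistent value. That makes 2.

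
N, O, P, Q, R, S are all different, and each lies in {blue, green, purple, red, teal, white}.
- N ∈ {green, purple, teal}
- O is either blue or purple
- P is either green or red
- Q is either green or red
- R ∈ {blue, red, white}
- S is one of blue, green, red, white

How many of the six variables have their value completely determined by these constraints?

2

The 6 variables together cover exactly {blue, green, purple, red, teal, white} — 6 values for 6 variables — and teal appears only in N's list, so N = teal.
The 5 still-open variables together cover exactly {blue, green, purple, red, white} — 5 values for 5 variables — and purple appears only in O's list, so O = purple.
The 2 variables P and Q are confined to {green, red}, which locks those values in; drop them from R, S.
Determined: N=teal, O=purple. The other variables each still have more than one consistent value. That makes 2.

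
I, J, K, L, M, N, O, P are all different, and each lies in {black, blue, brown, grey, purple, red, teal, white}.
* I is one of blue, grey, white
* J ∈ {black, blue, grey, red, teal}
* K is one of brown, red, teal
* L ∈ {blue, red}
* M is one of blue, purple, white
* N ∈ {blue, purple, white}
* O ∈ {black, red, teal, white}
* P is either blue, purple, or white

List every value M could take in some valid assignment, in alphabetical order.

blue, purple, white

The 8 variables draw from only 8 values {black, blue, brown, grey, purple, red, teal, white}, so each is used; only K can be brown, hence K = brown.
M, N, P between them cover only {blue, purple, white} — a naked triple. Remove those values from I, J, L, O.
I's domain is down to {grey}, so I = grey. Remove grey from J.
L has just one choice, so L = red. So J, O can't be red.
No further eliminations apply; M can still be any of blue, purple, white.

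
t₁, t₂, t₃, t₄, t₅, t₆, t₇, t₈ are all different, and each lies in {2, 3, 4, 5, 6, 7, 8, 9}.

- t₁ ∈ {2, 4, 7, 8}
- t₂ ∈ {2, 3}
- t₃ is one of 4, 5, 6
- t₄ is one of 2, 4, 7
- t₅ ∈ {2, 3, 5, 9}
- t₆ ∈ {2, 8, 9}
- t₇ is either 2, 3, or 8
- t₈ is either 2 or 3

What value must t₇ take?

Among the 8 variables, 6 fits only t₃ (and all 8 values in {2, 3, 4, 5, 6, 7, 8, 9} must be used), so t₃ = 6.
Among the 7 still-open variables, 5 fits only t₅ (and all 7 values in {2, 3, 4, 5, 7, 8, 9} must be used), so t₅ = 5.
The 6 still-open variables draw from only 6 values {2, 3, 4, 7, 8, 9}, so each is used; only t₆ can be 9, hence t₆ = 9.
t₂ and t₈ between them cover only {2, 3} — a naked pair. Remove those values from t₁, t₄, t₇.
So t₇ = 8.

8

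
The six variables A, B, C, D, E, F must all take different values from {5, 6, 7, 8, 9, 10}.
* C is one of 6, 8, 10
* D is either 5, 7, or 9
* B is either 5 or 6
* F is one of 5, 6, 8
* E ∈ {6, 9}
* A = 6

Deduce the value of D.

A has just one choice, so A = 6. Remove 6 from B, C, E, F.
B must be 5 (only option left). Remove 5 from D, F.
That leaves E = 9. So D can't be 9.
So D = 7.

7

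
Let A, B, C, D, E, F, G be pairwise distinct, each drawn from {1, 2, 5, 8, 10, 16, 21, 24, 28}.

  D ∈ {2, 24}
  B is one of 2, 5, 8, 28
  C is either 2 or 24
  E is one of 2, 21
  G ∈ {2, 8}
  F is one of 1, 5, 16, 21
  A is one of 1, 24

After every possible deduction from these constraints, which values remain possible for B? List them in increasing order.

The 2 variables C and D are confined to {2, 24}, which locks those values in; drop them from A, B, E, G.
A's domain is down to {1}, so A = 1. Eliminate 1 elsewhere: F.
That leaves E = 21. Strike 21 from F.
G must be 8 (only option left). So B can't be 8.
No further eliminations apply; B can still be any of 5, 28.

5, 28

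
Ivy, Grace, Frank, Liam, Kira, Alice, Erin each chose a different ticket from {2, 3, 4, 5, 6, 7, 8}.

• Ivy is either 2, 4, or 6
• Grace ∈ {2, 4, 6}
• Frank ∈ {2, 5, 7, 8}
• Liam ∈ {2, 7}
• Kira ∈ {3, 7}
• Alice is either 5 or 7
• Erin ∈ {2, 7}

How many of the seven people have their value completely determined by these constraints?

3

The 7 variables draw from only 7 values {2, 3, 4, 5, 6, 7, 8}, so each is used; only Kira can be 3, hence Kira = 3.
The 6 still-open variables together cover exactly {2, 4, 5, 6, 7, 8} — 6 values for 6 variables — and 8 appears only in Frank's list, so Frank = 8.
Among the 5 still-open variables, 5 fits only Alice (and all 5 values in {2, 4, 5, 6, 7} must be used), so Alice = 5.
Liam and Erin share exactly the 2 values {2, 7}; by pigeonhole those values go to them, so strike 2, 7 from Ivy, Grace.
Determined: Frank=8, Kira=3, Alice=5. The other people each still have more than one consistent value. That makes 3.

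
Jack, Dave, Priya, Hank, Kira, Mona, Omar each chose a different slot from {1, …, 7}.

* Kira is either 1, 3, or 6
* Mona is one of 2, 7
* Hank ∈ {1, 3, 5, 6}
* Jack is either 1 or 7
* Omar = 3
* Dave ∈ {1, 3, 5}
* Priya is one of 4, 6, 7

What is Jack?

7

Omar must be 3 (only option left). Strike 3 from Dave, Hank, Kira.
The 6 still-open variables together cover exactly {1, 2, 4, 5, 6, 7} — 6 values for 6 variables — and 2 appears only in Mona's list, so Mona = 2.
Among the 5 still-open variables, 4 fits only Priya (and all 5 values in {1, 4, 5, 6, 7} must be used), so Priya = 4.
The 4 still-open variables together cover exactly {1, 5, 6, 7} — 4 values for 4 variables — and 7 appears only in Jack's list, so Jack = 7.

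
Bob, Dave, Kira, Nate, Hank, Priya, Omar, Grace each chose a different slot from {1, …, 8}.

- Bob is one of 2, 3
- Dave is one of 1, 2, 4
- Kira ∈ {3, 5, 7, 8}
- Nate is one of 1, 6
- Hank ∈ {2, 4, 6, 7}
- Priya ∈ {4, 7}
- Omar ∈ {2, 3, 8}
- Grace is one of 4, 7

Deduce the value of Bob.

3

Among the 8 variables, 5 fits only Kira (and all 8 values in {1, 2, 3, 4, 5, 6, 7, 8} must be used), so Kira = 5.
The 7 still-open variables draw from only 7 values {1, 2, 3, 4, 6, 7, 8}, so each is used; only Omar can be 8, hence Omar = 8.
The 6 still-open variables draw from only 6 values {1, 2, 3, 4, 6, 7}, so each is used; only Bob can be 3, hence Bob = 3.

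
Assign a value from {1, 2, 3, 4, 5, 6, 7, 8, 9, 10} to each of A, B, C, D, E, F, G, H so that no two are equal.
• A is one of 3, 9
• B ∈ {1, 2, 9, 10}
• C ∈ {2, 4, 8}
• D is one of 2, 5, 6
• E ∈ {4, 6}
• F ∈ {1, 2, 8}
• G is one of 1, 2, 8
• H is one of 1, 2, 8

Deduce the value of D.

5

F, G, H share exactly the 3 values {1, 2, 8}; by pigeonhole those values go to them, so strike 1, 2, 8 from B, C, D.
C has just one choice, so C = 4. Eliminate 4 elsewhere: E.
E's domain is down to {6}, so E = 6. So D can't be 6.
So D = 5.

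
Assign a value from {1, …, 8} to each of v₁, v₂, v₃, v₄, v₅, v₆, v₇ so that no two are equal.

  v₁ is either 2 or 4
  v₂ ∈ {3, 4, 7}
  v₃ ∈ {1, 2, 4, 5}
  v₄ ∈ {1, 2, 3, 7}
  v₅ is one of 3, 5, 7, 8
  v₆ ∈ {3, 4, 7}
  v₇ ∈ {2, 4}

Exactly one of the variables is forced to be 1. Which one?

v₄

Among the 7 variables, 8 fits only v₅ (and all 7 values in {1, 2, 3, 4, 5, 7, 8} must be used), so v₅ = 8.
The 6 still-open variables together cover exactly {1, 2, 3, 4, 5, 7} — 6 values for 6 variables — and 5 appears only in v₃'s list, so v₃ = 5.
The 5 still-open variables draw from only 5 values {1, 2, 3, 4, 7}, so each is used; only v₄ can be 1, hence v₄ = 1.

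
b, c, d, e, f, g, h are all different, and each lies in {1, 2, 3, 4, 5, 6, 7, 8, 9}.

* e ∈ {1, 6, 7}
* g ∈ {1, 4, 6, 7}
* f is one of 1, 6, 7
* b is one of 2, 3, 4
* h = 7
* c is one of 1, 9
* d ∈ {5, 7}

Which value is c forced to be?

h has just one choice, so h = 7. Strike 7 from d, e, f, g.
d must be 5 (only option left).
The 2 variables e and f are confined to {1, 6}, which locks those values in; drop them from c, g.
So c = 9.

9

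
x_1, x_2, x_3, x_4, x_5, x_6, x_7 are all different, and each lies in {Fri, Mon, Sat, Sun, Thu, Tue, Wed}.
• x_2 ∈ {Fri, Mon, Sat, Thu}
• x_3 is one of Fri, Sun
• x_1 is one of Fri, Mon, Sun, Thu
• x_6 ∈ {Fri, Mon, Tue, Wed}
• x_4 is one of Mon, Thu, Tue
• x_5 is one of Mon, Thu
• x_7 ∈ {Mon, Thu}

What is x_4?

The 7 variables together cover exactly {Fri, Mon, Sat, Sun, Thu, Tue, Wed} — 7 values for 7 variables — and Sat appears only in x_2's list, so x_2 = Sat.
Among the 6 still-open variables, Wed fits only x_6 (and all 6 values in {Fri, Mon, Sun, Thu, Tue, Wed} must be used), so x_6 = Wed.
The 5 still-open variables draw from only 5 values {Fri, Mon, Sun, Thu, Tue}, so each is used; only x_4 can be Tue, hence x_4 = Tue.

Tue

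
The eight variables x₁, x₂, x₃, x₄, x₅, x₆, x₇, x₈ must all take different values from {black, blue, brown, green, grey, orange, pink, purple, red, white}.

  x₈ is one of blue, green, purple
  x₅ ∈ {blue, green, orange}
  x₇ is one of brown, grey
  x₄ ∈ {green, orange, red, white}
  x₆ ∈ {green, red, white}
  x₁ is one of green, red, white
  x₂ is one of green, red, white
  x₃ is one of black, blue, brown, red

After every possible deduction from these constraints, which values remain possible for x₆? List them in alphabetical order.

green, red, white

x₁, x₂, x₆ between them cover only {green, red, white} — a naked triple. Remove those values from x₃, x₄, x₅, x₈.
That leaves x₄ = orange. Remove orange from x₅.
x₅ has just one choice, so x₅ = blue. Eliminate blue elsewhere: x₃, x₈.
That leaves x₈ = purple.
No further eliminations apply; x₆ can still be any of green, red, white.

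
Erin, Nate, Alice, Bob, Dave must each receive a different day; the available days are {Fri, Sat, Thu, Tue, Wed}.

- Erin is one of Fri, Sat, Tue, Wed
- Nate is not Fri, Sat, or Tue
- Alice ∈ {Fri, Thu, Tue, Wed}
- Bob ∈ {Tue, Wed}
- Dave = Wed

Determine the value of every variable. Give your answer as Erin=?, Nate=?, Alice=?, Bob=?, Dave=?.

Dave must be Wed (only option left). So Erin, Nate, Alice, Bob can't be Wed.
Nate must be Thu (only option left). Remove Thu from Alice.
Bob must be Tue (only option left). Strike Tue from Erin, Alice.
Alice has just one choice, so Alice = Fri. So Erin can't be Fri.
Erin's domain is down to {Sat}, so Erin = Sat.

Erin=Sat, Nate=Thu, Alice=Fri, Bob=Tue, Dave=Wed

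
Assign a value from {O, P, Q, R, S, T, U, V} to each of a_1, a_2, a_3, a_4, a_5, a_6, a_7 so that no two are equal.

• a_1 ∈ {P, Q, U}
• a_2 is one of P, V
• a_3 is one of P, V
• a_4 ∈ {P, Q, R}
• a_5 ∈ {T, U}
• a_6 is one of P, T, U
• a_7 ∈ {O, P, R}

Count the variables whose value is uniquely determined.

3

The 7 variables draw from only 7 values {O, P, Q, R, T, U, V}, so each is used; only a_7 can be O, hence a_7 = O.
Among the 6 still-open variables, R fits only a_4 (and all 6 values in {P, Q, R, T, U, V} must be used), so a_4 = R.
Among the 5 still-open variables, Q fits only a_1 (and all 5 values in {P, Q, T, U, V} must be used), so a_1 = Q.
a_2 and a_3 between them cover only {P, V} — a naked pair. Remove those values from a_6.
Determined: a_1=Q, a_4=R, a_7=O. The other variables each still have more than one consistent value. That makes 3.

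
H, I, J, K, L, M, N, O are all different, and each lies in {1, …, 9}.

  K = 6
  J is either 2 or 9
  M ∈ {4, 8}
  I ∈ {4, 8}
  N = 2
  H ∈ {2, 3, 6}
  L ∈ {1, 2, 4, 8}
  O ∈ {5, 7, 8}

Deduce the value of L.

1

K has just one choice, so K = 6. So H can't be 6.
N's domain is down to {2}, so N = 2. Remove 2 from H, J, L.
H's domain is down to {3}, so H = 3.
J's domain is down to {9}, so J = 9.
I and M share exactly the 2 values {4, 8}; by pigeonhole those values go to them, so strike 4, 8 from L, O.
So L = 1.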